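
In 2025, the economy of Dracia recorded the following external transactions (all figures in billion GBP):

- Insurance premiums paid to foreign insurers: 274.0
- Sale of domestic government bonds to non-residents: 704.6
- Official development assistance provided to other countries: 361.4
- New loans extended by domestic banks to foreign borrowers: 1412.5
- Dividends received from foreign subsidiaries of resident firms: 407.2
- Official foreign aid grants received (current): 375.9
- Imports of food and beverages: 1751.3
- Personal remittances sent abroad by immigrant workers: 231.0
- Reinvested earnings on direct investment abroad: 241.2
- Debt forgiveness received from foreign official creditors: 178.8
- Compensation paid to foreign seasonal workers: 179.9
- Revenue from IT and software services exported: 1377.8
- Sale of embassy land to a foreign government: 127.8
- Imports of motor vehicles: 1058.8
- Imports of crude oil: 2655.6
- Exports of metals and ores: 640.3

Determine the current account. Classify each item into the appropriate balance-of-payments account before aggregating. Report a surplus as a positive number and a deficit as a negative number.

-3469.6

Goods: -1058.8 - 2655.6 + 640.3 - 1751.3 = -4825.4
Services: 1377.8 - 274.0 = 1103.8
Primary income: 241.2 - 179.9 + 407.2 = 468.5
Secondary income: -231.0 + 375.9 - 361.4 = -216.5
Current account = (-4825.4) + 1103.8 + 468.5 + (-216.5) = -3469.6
(Excluded from the current account — financial account: sale of domestic government bonds to non-residents 704.6, new loans extended by domestic banks to foreign borrowers 1412.5; capital account: debt forgiveness received from foreign official creditors 178.8, sale of embassy land to a foreign government 127.8.)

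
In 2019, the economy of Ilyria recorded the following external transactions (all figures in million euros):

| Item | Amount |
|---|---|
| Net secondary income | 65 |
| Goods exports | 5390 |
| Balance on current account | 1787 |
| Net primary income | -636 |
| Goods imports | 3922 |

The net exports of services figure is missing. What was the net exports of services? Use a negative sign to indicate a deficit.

Current account = goods balance + services balance + net primary income + net secondary income
Sum of the known components = 897
Net exports of services = CA - (known components) = 1787 - 897 = 890

890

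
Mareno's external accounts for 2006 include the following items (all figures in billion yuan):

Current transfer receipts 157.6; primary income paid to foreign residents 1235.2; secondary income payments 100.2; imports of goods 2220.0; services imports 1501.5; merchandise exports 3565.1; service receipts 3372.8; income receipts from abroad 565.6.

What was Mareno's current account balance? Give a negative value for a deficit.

Goods balance = 3565.1 - 2220.0 = 1345.1
Services balance = 3372.8 - 1501.5 = 1871.3
Trade balance (goods + services) = 1345.1 + 1871.3 = 3216.4
Net primary income = 565.6 - 1235.2 = -669.6
Net secondary income = 157.6 - 100.2 = 57.4
Current account = 3216.4 + (-669.6) + 57.4 = 2604.2

2604.2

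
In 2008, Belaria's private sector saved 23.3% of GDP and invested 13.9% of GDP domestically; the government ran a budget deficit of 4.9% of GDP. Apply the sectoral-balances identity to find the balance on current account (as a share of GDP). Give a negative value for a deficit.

4.5

By the sectoral-balances identity, CA = (S_private - I) + (T - G).
Private balance = 23.3 - 13.9 = 9.4
Government balance (T - G) = -4.9
CA = 9.4 + (-4.9) = 4.5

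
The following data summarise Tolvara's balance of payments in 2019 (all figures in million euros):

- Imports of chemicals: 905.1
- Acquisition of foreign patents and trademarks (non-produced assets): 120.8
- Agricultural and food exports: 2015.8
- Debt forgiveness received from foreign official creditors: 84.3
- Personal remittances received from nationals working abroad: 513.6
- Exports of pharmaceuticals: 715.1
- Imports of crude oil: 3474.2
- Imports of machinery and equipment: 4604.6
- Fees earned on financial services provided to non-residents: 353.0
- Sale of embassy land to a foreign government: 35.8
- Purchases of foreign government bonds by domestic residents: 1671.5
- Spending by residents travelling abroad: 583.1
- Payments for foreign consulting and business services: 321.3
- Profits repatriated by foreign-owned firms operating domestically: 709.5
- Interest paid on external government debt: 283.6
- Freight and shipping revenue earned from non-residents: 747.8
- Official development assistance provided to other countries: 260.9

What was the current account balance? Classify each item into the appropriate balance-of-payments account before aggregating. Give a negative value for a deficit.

-6797.0

Goods: -3474.2 + 2015.8 + 715.1 - 4604.6 - 905.1 = -6253.0
Services: -321.3 - 583.1 + 353.0 + 747.8 = 196.4
Primary income: -283.6 - 709.5 = -993.1
Secondary income: 513.6 - 260.9 = 252.7
Current account = (-6253.0) + 196.4 + (-993.1) + 252.7 = -6797.0
(Excluded from the current account — capital account: acquisition of foreign patents and trademarks (non-produced assets) 120.8, debt forgiveness received from foreign official creditors 84.3, sale of embassy land to a foreign government 35.8; financial account: purchases of foreign government bonds by domestic residents 1671.5.)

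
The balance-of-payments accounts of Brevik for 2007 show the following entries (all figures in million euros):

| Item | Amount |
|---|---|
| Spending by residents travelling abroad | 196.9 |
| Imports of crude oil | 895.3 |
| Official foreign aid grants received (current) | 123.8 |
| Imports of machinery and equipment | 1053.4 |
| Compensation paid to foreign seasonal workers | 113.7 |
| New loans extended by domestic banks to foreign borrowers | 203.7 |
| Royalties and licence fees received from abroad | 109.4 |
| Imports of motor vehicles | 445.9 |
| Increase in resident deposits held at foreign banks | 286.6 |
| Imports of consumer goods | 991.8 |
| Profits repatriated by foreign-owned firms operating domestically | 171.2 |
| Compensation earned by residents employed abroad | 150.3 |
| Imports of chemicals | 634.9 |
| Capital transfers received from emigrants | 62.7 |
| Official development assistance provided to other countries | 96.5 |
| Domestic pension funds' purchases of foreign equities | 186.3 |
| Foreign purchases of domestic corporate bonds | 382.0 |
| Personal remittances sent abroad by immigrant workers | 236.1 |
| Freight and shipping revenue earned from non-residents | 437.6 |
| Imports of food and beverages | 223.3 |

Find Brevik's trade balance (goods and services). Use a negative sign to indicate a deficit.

Goods: -445.9 - 895.3 - 223.3 - 991.8 - 1053.4 - 634.9 = -4244.6
Services: -196.9 + 109.4 + 437.6 = 350.1
Trade balance = -4244.6 + 350.1 = -3894.5
(Excluded from the trade balance — secondary income: official foreign aid grants received (current) 123.8, official development assistance provided to other countries 96.5, personal remittances sent abroad by immigrant workers 236.1; primary income: compensation paid to foreign seasonal workers 113.7, profits repatriated by foreign-owned firms operating domestically 171.2, compensation earned by residents employed abroad 150.3; financial account: new loans extended by domestic banks to foreign borrowers 203.7, increase in resident deposits held at foreign banks 286.6, domestic pension funds' purchases of foreign equities 186.3, foreign purchases of domestic corporate bonds 382.0; capital account: capital transfers received from emigrants 62.7.)

-3894.5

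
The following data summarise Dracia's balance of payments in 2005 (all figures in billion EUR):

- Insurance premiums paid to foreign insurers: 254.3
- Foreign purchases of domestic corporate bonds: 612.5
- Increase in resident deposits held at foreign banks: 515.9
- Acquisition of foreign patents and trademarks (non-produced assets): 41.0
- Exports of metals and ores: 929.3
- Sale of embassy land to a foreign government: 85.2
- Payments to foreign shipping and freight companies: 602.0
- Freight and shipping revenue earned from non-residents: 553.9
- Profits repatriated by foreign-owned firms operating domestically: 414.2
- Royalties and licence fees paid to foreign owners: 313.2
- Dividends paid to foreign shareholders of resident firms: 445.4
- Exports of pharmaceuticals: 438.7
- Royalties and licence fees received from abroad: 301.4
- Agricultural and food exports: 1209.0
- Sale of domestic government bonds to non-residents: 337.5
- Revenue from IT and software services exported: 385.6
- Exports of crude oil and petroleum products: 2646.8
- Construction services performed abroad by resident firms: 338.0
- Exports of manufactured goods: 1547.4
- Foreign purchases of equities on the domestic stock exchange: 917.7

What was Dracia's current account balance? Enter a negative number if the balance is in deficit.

Goods: 1209.0 + 1547.4 + 2646.8 + 929.3 + 438.7 = 6771.2
Services: -313.2 + 301.4 - 254.3 - 602.0 + 385.6 + 553.9 + 338.0 = 409.4
Primary income: -445.4 - 414.2 = -859.6
Current account = 6771.2 + 409.4 + (-859.6) = 6321.0
(Excluded from the current account — financial account: foreign purchases of domestic corporate bonds 612.5, increase in resident deposits held at foreign banks 515.9, sale of domestic government bonds to non-residents 337.5, foreign purchases of equities on the domestic stock exchange 917.7; capital account: acquisition of foreign patents and trademarks (non-produced assets) 41.0, sale of embassy land to a foreign government 85.2.)

6321.0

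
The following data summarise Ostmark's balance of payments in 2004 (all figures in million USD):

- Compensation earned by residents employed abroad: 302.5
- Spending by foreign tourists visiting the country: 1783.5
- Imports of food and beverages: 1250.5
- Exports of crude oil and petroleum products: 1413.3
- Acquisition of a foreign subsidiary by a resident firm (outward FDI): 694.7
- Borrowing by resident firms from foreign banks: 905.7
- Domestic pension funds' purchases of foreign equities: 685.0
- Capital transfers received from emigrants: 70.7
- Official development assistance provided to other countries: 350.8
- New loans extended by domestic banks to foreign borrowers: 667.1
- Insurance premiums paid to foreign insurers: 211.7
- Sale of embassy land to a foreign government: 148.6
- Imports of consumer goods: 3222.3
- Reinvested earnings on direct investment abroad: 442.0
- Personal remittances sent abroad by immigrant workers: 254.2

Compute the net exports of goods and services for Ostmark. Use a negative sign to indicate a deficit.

Goods: -1250.5 + 1413.3 - 3222.3 = -3059.5
Services: -211.7 + 1783.5 = 1571.8
Trade balance = -3059.5 + 1571.8 = -1487.7
(Excluded from the trade balance — primary income: compensation earned by residents employed abroad 302.5, reinvested earnings on direct investment abroad 442.0; financial account: acquisition of a foreign subsidiary by a resident firm (outward FDI) 694.7, borrowing by resident firms from foreign banks 905.7, domestic pension funds' purchases of foreign equities 685.0, new loans extended by domestic banks to foreign borrowers 667.1; capital account: capital transfers received from emigrants 70.7, sale of embassy land to a foreign government 148.6; secondary income: official development assistance provided to other countries 350.8, personal remittances sent abroad by immigrant workers 254.2.)

-1487.7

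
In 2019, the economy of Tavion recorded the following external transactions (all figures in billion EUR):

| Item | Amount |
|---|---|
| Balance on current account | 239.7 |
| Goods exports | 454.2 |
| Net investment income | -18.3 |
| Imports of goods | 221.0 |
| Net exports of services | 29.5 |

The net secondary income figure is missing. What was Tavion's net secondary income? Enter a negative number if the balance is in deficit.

-4.7

Current account = goods balance + services balance + net primary income + net secondary income
Sum of the known components = 244.4
Net secondary income = CA - (known components) = 239.7 - 244.4 = -4.7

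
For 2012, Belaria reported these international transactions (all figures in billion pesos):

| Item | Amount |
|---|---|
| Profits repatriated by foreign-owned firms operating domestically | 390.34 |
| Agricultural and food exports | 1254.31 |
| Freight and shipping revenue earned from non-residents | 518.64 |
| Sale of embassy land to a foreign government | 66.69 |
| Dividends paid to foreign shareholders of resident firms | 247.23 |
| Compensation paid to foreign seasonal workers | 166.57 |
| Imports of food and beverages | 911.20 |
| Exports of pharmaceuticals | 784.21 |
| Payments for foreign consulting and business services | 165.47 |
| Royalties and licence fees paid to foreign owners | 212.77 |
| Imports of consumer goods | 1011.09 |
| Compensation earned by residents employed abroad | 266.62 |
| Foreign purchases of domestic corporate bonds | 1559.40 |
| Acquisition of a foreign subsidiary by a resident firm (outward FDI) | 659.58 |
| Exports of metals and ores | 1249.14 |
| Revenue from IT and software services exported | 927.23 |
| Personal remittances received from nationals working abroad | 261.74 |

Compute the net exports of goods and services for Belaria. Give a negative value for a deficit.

Goods: 1254.31 - 1011.09 - 911.20 + 1249.14 + 784.21 = 1365.37
Services: 927.23 + 518.64 - 212.77 - 165.47 = 1067.63
Trade balance = 1365.37 + 1067.63 = 2433.00
(Excluded from the trade balance — primary income: profits repatriated by foreign-owned firms operating domestically 390.34, dividends paid to foreign shareholders of resident firms 247.23, compensation paid to foreign seasonal workers 166.57, compensation earned by residents employed abroad 266.62; capital account: sale of embassy land to a foreign government 66.69; financial account: foreign purchases of domestic corporate bonds 1559.40, acquisition of a foreign subsidiary by a resident firm (outward FDI) 659.58; secondary income: personal remittances received from nationals working abroad 261.74.)

2433.00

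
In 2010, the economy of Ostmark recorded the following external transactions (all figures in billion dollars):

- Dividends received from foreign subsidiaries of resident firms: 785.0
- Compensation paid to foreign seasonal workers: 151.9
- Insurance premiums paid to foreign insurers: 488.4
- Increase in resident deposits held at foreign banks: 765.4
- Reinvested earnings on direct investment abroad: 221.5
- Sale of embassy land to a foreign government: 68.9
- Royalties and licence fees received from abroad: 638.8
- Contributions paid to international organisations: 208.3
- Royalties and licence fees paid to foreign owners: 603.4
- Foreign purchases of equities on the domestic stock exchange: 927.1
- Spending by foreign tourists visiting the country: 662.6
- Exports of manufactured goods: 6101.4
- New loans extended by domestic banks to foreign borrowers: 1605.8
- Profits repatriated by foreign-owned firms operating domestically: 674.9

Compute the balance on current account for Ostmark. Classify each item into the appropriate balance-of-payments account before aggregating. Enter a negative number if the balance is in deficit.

Goods: 6101.4
Services: -488.4 - 603.4 + 638.8 + 662.6 = 209.6
Primary income: 785.0 - 674.9 + 221.5 - 151.9 = 179.7
Secondary income: -208.3
Current account = 6101.4 + 209.6 + 179.7 + (-208.3) = 6282.4
(Excluded from the current account — financial account: increase in resident deposits held at foreign banks 765.4, foreign purchases of equities on the domestic stock exchange 927.1, new loans extended by domestic banks to foreign borrowers 1605.8; capital account: sale of embassy land to a foreign government 68.9.)

6282.4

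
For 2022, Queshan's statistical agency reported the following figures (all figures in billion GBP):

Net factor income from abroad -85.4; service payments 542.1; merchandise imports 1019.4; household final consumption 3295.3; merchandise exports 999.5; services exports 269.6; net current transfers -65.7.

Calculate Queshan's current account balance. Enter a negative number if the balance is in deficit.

-443.5

Goods balance = 999.5 - 1019.4 = -19.9
Services balance = 269.6 - 542.1 = -272.5
Trade balance (goods + services) = -19.9 + (-272.5) = -292.4
Net primary income = -85.4
Net secondary income = -65.7
Current account = -292.4 + (-85.4) + (-65.7) = -443.5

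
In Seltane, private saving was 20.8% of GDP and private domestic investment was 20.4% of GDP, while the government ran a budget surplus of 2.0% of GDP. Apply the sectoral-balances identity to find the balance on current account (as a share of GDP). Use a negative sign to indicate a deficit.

2.4

By the sectoral-balances identity, CA = (S_private - I) + (T - G).
Private balance = 20.8 - 20.4 = 0.4
Government balance (T - G) = 2.0
CA = 0.4 + 2.0 = 2.4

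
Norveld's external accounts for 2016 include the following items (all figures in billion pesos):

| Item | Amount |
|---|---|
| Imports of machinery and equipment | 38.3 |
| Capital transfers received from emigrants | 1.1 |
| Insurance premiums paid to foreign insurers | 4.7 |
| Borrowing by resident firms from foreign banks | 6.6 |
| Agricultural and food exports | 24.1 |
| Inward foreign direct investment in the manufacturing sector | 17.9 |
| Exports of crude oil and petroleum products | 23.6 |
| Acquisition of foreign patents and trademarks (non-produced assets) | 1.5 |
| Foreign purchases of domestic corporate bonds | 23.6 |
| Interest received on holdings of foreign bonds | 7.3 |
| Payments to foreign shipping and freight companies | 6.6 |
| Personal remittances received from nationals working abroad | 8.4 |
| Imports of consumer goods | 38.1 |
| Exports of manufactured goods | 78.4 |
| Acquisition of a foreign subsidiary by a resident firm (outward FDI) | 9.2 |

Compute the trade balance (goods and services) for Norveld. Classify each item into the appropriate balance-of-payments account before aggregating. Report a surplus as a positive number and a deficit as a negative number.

38.4

Goods: -38.3 + 24.1 - 38.1 + 23.6 + 78.4 = 49.7
Services: -6.6 - 4.7 = -11.3
Trade balance = 49.7 + (-11.3) = 38.4
(Excluded from the trade balance — capital account: capital transfers received from emigrants 1.1, acquisition of foreign patents and trademarks (non-produced assets) 1.5; financial account: borrowing by resident firms from foreign banks 6.6, inward foreign direct investment in the manufacturing sector 17.9, foreign purchases of domestic corporate bonds 23.6, acquisition of a foreign subsidiary by a resident firm (outward FDI) 9.2; primary income: interest received on holdings of foreign bonds 7.3; secondary income: personal remittances received from nationals working abroad 8.4.)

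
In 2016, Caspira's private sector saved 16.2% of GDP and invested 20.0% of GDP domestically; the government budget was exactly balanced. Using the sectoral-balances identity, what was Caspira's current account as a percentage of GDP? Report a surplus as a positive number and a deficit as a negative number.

By the sectoral-balances identity, CA = (S_private - I) + (T - G).
Private balance = 16.2 - 20.0 = -3.8
Government balance (T - G) = 0
CA = -3.8 + 0.0 = -3.8

-3.8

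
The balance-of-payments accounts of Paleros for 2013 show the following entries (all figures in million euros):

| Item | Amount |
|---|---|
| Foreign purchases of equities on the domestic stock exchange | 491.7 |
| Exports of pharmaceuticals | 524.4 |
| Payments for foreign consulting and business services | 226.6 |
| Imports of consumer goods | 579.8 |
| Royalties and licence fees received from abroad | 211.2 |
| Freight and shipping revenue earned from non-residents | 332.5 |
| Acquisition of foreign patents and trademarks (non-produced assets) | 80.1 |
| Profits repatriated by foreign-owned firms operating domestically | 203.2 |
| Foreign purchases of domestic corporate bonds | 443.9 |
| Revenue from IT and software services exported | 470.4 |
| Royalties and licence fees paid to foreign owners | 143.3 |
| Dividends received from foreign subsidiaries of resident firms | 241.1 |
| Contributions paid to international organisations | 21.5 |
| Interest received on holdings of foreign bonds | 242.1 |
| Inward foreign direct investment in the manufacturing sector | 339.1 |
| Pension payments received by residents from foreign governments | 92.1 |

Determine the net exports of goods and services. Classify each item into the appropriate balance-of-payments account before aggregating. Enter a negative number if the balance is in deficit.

588.8

Goods: -579.8 + 524.4 = -55.4
Services: 211.2 - 226.6 + 470.4 + 332.5 - 143.3 = 644.2
Trade balance = -55.4 + 644.2 = 588.8
(Excluded from the trade balance — financial account: foreign purchases of equities on the domestic stock exchange 491.7, foreign purchases of domestic corporate bonds 443.9, inward foreign direct investment in the manufacturing sector 339.1; capital account: acquisition of foreign patents and trademarks (non-produced assets) 80.1; primary income: profits repatriated by foreign-owned firms operating domestically 203.2, dividends received from foreign subsidiaries of resident firms 241.1, interest received on holdings of foreign bonds 242.1; secondary income: contributions paid to international organisations 21.5, pension payments received by residents from foreign governments 92.1.)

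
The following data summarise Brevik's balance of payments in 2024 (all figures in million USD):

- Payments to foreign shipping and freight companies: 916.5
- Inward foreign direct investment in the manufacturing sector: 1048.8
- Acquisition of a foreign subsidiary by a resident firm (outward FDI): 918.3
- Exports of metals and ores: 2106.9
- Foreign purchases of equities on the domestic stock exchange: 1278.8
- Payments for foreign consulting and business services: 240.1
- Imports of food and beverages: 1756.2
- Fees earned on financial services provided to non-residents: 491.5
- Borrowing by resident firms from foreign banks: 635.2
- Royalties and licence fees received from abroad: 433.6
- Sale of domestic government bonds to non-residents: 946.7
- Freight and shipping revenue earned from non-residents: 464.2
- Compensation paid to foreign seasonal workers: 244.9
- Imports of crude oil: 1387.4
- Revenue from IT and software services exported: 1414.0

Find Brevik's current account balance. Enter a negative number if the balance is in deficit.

365.1

Goods: -1387.4 - 1756.2 + 2106.9 = -1036.7
Services: 433.6 + 491.5 + 1414.0 - 240.1 - 916.5 + 464.2 = 1646.7
Primary income: -244.9
Current account = (-1036.7) + 1646.7 + (-244.9) = 365.1
(Excluded from the current account — financial account: inward foreign direct investment in the manufacturing sector 1048.8, acquisition of a foreign subsidiary by a resident firm (outward FDI) 918.3, foreign purchases of equities on the domestic stock exchange 1278.8, borrowing by resident firms from foreign banks 635.2, sale of domestic government bonds to non-residents 946.7.)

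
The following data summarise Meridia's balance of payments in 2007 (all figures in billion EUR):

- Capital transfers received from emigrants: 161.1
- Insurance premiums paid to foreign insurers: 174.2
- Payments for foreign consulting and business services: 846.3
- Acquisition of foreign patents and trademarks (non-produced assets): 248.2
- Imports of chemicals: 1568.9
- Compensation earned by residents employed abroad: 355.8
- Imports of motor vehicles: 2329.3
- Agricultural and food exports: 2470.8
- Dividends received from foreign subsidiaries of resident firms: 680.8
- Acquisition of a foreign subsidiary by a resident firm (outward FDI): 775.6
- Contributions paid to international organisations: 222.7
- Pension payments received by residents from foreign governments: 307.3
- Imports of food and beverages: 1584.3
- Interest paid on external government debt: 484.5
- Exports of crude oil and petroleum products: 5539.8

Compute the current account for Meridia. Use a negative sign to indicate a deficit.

Goods: -1568.9 - 2329.3 + 2470.8 - 1584.3 + 5539.8 = 2528.1
Services: -174.2 - 846.3 = -1020.5
Primary income: 680.8 - 484.5 + 355.8 = 552.1
Secondary income: -222.7 + 307.3 = 84.6
Current account = 2528.1 + (-1020.5) + 552.1 + 84.6 = 2144.3
(Excluded from the current account — capital account: capital transfers received from emigrants 161.1, acquisition of foreign patents and trademarks (non-produced assets) 248.2; financial account: acquisition of a foreign subsidiary by a resident firm (outward FDI) 775.6.)

2144.3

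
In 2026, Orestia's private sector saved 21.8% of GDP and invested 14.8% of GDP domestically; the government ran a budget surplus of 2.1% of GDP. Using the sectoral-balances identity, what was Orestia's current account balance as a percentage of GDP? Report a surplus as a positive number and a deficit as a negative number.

By the sectoral-balances identity, CA = (S_private - I) + (T - G).
Private balance = 21.8 - 14.8 = 7.0
Government balance (T - G) = 2.1
CA = 7.0 + 2.1 = 9.1

9.1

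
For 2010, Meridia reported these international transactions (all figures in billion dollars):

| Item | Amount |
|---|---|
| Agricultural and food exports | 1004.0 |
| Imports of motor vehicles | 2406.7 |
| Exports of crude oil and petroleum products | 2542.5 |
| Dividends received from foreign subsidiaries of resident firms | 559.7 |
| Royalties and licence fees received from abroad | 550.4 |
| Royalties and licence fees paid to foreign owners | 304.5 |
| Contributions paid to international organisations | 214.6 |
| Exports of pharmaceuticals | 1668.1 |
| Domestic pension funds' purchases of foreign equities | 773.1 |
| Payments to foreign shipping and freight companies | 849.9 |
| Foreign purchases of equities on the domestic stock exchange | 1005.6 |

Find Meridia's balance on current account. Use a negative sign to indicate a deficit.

2549.0

Goods: 1668.1 + 2542.5 - 2406.7 + 1004.0 = 2807.9
Services: -849.9 + 550.4 - 304.5 = -604.0
Primary income: 559.7
Secondary income: -214.6
Current account = 2807.9 + (-604.0) + 559.7 + (-214.6) = 2549.0
(Excluded from the current account — financial account: domestic pension funds' purchases of foreign equities 773.1, foreign purchases of equities on the domestic stock exchange 1005.6.)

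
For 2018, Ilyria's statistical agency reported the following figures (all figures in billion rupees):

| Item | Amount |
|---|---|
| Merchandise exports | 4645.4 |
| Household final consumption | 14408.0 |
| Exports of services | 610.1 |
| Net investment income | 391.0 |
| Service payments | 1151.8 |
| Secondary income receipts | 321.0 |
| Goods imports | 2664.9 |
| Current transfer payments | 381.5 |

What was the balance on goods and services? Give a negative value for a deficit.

Goods balance = 4645.4 - 2664.9 = 1980.5
Services balance = 610.1 - 1151.8 = -541.7
Trade balance (goods + services) = 1980.5 + (-541.7) = 1438.8

1438.8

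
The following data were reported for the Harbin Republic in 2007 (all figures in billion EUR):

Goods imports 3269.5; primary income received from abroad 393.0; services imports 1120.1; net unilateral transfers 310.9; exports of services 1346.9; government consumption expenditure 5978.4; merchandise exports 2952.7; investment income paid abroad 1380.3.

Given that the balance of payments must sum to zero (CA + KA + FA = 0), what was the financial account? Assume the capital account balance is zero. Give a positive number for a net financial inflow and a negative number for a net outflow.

766.4

Goods balance = 2952.7 - 3269.5 = -316.8
Services balance = 1346.9 - 1120.1 = 226.8
Trade balance (goods + services) = -316.8 + 226.8 = -90.0
Net primary income = 393.0 - 1380.3 = -987.3
Net secondary income = 310.9
Current account = -90.0 + (-987.3) + 310.9 = -766.4
Financial account = -(-766.4) = 766.4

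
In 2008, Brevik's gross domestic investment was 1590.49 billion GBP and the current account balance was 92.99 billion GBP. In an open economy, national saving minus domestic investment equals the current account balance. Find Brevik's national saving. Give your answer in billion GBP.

1683.48

S = I + CA = 1590.49 + 92.99 = 1683.48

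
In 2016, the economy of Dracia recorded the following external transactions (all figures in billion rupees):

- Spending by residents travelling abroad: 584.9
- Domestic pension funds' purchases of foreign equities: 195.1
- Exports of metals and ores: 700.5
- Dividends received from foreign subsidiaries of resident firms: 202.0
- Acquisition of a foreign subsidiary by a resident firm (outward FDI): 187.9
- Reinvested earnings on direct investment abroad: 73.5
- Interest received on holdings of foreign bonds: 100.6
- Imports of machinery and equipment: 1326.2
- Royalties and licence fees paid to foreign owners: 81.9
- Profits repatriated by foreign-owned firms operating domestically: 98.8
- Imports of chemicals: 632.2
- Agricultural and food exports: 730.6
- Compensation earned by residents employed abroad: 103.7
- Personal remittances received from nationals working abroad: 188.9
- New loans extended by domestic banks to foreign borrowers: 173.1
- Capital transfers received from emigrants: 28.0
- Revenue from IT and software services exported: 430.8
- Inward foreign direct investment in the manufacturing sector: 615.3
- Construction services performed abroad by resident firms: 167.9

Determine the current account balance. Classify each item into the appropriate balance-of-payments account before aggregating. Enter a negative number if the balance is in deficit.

-25.5

Goods: -1326.2 - 632.2 + 700.5 + 730.6 = -527.3
Services: 167.9 + 430.8 - 584.9 - 81.9 = -68.1
Primary income: 100.6 - 98.8 + 73.5 + 202.0 + 103.7 = 381.0
Secondary income: 188.9
Current account = (-527.3) + (-68.1) + 381.0 + 188.9 = -25.5
(Excluded from the current account — financial account: domestic pension funds' purchases of foreign equities 195.1, acquisition of a foreign subsidiary by a resident firm (outward FDI) 187.9, new loans extended by domestic banks to foreign borrowers 173.1, inward foreign direct investment in the manufacturing sector 615.3; capital account: capital transfers received from emigrants 28.0.)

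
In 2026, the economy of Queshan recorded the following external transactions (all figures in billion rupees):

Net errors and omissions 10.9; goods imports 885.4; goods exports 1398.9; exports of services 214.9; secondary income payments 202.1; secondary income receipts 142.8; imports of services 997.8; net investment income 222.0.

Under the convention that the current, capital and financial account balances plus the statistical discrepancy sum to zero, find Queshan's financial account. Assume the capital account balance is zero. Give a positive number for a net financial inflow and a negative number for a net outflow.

95.8

Goods balance = 1398.9 - 885.4 = 513.5
Services balance = 214.9 - 997.8 = -782.9
Trade balance (goods + services) = 513.5 + (-782.9) = -269.4
Net primary income = 222.0
Net secondary income = 142.8 - 202.1 = -59.3
Current account = -269.4 + 222.0 + (-59.3) = -106.7
Financial account = -(-106.7 + 10.9) = 95.8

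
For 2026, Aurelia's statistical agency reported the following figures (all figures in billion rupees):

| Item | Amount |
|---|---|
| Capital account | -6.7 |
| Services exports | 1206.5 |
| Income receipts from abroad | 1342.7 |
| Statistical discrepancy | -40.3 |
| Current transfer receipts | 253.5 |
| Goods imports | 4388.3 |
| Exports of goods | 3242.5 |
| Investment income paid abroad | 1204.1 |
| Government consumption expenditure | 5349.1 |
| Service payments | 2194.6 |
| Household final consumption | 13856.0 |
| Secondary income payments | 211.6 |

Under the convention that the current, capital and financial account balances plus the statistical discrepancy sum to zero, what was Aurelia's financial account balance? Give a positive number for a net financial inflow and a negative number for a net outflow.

2000.4

Goods balance = 3242.5 - 4388.3 = -1145.8
Services balance = 1206.5 - 2194.6 = -988.1
Trade balance (goods + services) = -1145.8 + (-988.1) = -2133.9
Net primary income = 1342.7 - 1204.1 = 138.6
Net secondary income = 253.5 - 211.6 = 41.9
Current account = -2133.9 + 138.6 + 41.9 = -1953.4
Financial account = -(-1953.4 + (-6.7) + (-40.3)) = 2000.4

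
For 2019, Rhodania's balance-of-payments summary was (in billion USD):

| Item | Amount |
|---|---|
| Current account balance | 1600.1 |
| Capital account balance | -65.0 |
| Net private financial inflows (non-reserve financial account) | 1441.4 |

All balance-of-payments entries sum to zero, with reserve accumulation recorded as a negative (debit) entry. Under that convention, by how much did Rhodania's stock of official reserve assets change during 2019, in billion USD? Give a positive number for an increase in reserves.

2976.5

Official reserve transactions balance = -(1600.1 + (-65.0) + 1441.4) = -2976.5
An accumulation of reserves is recorded as a debit (negative entry), so the change in the stock of reserves is the negative of that balance.
Change in official reserves = -(-2976.5) = 2976.5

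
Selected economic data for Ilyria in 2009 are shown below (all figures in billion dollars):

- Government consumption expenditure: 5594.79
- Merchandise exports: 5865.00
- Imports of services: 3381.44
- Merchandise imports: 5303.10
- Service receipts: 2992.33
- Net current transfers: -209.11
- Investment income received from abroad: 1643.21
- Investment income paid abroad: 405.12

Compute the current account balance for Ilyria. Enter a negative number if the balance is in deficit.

1201.77

Goods balance = 5865.00 - 5303.10 = 561.90
Services balance = 2992.33 - 3381.44 = -389.11
Trade balance (goods + services) = 561.90 + (-389.11) = 172.79
Net primary income = 1643.21 - 405.12 = 1238.09
Net secondary income = -209.11
Current account = 172.79 + 1238.09 + (-209.11) = 1201.77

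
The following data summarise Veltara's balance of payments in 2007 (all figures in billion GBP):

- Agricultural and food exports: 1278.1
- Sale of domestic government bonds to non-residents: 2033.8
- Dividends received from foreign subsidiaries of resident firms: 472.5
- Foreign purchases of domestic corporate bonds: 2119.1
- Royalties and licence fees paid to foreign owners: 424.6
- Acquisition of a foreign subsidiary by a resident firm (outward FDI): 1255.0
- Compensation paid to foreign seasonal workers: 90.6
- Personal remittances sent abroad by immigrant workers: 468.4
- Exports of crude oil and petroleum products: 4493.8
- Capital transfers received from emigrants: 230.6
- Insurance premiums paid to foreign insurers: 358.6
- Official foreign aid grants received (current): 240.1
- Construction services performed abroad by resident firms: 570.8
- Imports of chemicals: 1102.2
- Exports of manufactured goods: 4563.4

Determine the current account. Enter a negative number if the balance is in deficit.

Goods: 1278.1 + 4563.4 + 4493.8 - 1102.2 = 9233.1
Services: 570.8 - 358.6 - 424.6 = -212.4
Primary income: 472.5 - 90.6 = 381.9
Secondary income: 240.1 - 468.4 = -228.3
Current account = 9233.1 + (-212.4) + 381.9 + (-228.3) = 9174.3
(Excluded from the current account — financial account: sale of domestic government bonds to non-residents 2033.8, foreign purchases of domestic corporate bonds 2119.1, acquisition of a foreign subsidiary by a resident firm (outward FDI) 1255.0; capital account: capital transfers received from emigrants 230.6.)

9174.3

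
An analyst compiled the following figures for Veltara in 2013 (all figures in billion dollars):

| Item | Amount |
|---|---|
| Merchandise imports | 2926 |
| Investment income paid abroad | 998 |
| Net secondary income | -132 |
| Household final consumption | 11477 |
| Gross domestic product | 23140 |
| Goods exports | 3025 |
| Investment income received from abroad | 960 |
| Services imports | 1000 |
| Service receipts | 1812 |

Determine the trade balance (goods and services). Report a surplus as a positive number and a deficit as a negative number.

911

Goods balance = 3025 - 2926 = 99
Services balance = 1812 - 1000 = 812
Trade balance (goods + services) = 99 + 812 = 911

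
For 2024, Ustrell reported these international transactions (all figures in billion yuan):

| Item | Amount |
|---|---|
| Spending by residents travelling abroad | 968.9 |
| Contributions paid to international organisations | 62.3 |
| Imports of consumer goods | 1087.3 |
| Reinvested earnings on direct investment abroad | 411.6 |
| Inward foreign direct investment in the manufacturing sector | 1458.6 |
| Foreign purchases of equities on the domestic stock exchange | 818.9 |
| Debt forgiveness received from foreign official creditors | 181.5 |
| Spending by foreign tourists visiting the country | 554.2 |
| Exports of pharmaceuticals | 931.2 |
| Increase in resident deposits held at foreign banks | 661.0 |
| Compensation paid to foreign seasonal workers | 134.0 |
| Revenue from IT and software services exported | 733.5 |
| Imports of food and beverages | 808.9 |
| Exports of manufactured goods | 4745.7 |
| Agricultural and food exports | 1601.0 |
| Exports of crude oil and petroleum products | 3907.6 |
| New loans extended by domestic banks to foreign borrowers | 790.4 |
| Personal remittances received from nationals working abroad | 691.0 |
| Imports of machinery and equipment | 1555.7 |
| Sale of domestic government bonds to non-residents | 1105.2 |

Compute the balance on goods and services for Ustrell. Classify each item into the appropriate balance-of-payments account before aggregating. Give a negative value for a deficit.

8052.4

Goods: -808.9 - 1555.7 - 1087.3 + 3907.6 + 931.2 + 1601.0 + 4745.7 = 7733.6
Services: 733.5 + 554.2 - 968.9 = 318.8
Trade balance = 7733.6 + 318.8 = 8052.4
(Excluded from the trade balance — secondary income: contributions paid to international organisations 62.3, personal remittances received from nationals working abroad 691.0; primary income: reinvested earnings on direct investment abroad 411.6, compensation paid to foreign seasonal workers 134.0; financial account: inward foreign direct investment in the manufacturing sector 1458.6, foreign purchases of equities on the domestic stock exchange 818.9, increase in resident deposits held at foreign banks 661.0, new loans extended by domestic banks to foreign borrowers 790.4, sale of domestic government bonds to non-residents 1105.2; capital account: debt forgiveness received from foreign official creditors 181.5.)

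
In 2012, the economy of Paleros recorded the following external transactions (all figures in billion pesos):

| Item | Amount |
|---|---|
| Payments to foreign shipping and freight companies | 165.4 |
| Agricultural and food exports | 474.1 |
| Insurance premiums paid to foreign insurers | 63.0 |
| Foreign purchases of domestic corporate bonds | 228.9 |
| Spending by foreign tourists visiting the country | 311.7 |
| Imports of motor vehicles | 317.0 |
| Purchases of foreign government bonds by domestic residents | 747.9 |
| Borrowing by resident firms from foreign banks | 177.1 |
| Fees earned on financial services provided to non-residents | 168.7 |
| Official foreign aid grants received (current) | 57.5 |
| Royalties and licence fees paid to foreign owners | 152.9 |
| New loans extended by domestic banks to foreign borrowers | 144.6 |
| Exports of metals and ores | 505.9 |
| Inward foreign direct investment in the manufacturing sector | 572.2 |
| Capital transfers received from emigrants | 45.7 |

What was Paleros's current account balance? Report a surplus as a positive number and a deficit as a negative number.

Goods: 505.9 + 474.1 - 317.0 = 663.0
Services: -63.0 - 165.4 + 168.7 - 152.9 + 311.7 = 99.1
Secondary income: 57.5
Current account = 663.0 + 99.1 + 57.5 = 819.6
(Excluded from the current account — financial account: foreign purchases of domestic corporate bonds 228.9, purchases of foreign government bonds by domestic residents 747.9, borrowing by resident firms from foreign banks 177.1, new loans extended by domestic banks to foreign borrowers 144.6, inward foreign direct investment in the manufacturing sector 572.2; capital account: capital transfers received from emigrants 45.7.)

819.6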